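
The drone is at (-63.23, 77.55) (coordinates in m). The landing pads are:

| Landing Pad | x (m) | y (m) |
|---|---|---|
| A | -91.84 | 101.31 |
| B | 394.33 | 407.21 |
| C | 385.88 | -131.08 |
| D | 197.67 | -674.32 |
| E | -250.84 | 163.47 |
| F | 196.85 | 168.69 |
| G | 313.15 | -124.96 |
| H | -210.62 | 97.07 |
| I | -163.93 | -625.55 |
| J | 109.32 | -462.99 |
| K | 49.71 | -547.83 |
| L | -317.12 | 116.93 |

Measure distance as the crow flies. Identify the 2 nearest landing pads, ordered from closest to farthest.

Distances from (-63.23, 77.55):
A: √((-28.61)² + (23.76)²) = √(818.5321 + 564.5376) = 37.19 m
B: √((457.56)² + (329.66)²) = √(209361.1536 + 108675.7156) = 563.95 m
C: √((449.11)² + (-208.63)²) = √(201699.7921 + 43526.4769) = 495.20 m
D: √((260.90)² + (-751.87)²) = √(68068.8100 + 565308.4969) = 795.85 m
E: √((-187.61)² + (85.92)²) = √(35197.5121 + 7382.2464) = 206.35 m
F: √((260.08)² + (91.14)²) = √(67641.6064 + 8306.4996) = 275.59 m
G: √((376.38)² + (-202.51)²) = √(141661.9044 + 41010.3001) = 427.40 m
H: √((-147.39)² + (19.52)²) = √(21723.8121 + 381.0304) = 148.68 m
I: √((-100.70)² + (-703.10)²) = √(10140.4900 + 494349.6100) = 710.27 m
J: √((172.55)² + (-540.54)²) = √(29773.5025 + 292183.4916) = 567.41 m
K: √((112.94)² + (-625.38)²) = √(12755.4436 + 391100.1444) = 635.50 m
L: √((-253.89)² + (39.38)²) = √(64460.1321 + 1550.7844) = 256.93 m
Sorted: A (37.19 m) < H (148.68 m) < E (206.35 m) < L (256.93 m) < …

A, H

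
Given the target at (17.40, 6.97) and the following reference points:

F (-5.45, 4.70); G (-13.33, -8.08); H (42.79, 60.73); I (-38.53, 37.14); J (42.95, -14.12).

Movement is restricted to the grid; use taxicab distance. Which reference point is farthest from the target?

I

Distances from (17.40, 6.97):
F: |-22.85| + |-2.27| = 22.85 + 2.27 = 25.12
G: |-30.73| + |-15.05| = 30.73 + 15.05 = 45.78
H: |25.39| + |53.76| = 25.39 + 53.76 = 79.15
I: |-55.93| + |30.17| = 55.93 + 30.17 = 86.10
J: |25.55| + |-21.09| = 25.55 + 21.09 = 46.64
Maximum: I at 86.10.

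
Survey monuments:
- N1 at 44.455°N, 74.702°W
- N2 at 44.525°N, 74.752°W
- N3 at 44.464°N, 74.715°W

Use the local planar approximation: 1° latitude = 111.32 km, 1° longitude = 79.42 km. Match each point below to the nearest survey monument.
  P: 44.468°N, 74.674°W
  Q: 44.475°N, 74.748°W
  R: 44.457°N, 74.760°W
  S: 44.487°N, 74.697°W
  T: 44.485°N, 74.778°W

P at 44.468°N, 74.674°W:
  N1: √((-0.013·111.32)² + (-0.028·79.42)²) = √(2.09427 + 4.94511) = 2.653 km
  N2: √((0.057·111.32)² + (-0.078·79.42)²) = √(40.26207 + 38.37505) = 8.868 km
  N3: √((-0.004·111.32)² + (-0.041·79.42)²) = √(0.19827 + 10.60297) = 3.287 km
  → nearest: N1 (2.653 km)
Q at 44.475°N, 74.748°W:
  N1: √((-0.020·111.32)² + (0.046·79.42)²) = √(4.95686 + 13.34675) = 4.278 km
  N2: √((0.050·111.32)² + (-0.004·79.42)²) = √(30.98036 + 0.10092) = 5.575 km
  N3: √((-0.011·111.32)² + (0.033·79.42)²) = √(1.49945 + 6.86891) = 2.893 km
  → nearest: N3 (2.893 km)
R at 44.457°N, 74.760°W:
  N1: √((-0.002·111.32)² + (0.058·79.42)²) = √(0.04957 + 21.21855) = 4.612 km
  N2: √((0.068·111.32)² + (0.008·79.42)²) = √(57.30127 + 0.40368) = 7.596 km
  N3: √((0.007·111.32)² + (0.045·79.42)²) = √(0.60721 + 12.77276) = 3.658 km
  → nearest: N3 (3.658 km)
S at 44.487°N, 74.697°W:
  N1: √((-0.032·111.32)² + (-0.005·79.42)²) = √(12.68955 + 0.15769) = 3.584 km
  N2: √((0.038·111.32)² + (-0.055·79.42)²) = √(17.89425 + 19.08030) = 6.081 km
  N3: √((-0.023·111.32)² + (-0.018·79.42)²) = √(6.55544 + 2.04364) = 2.932 km
  → nearest: N3 (2.932 km)
T at 44.485°N, 74.778°W:
  N1: √((-0.030·111.32)² + (0.076·79.42)²) = √(11.15293 + 36.43233) = 6.898 km
  N2: √((0.040·111.32)² + (0.026·79.42)²) = √(19.82743 + 4.26389) = 4.908 km
  N3: √((-0.021·111.32)² + (0.063·79.42)²) = √(5.46493 + 25.03461) = 5.523 km
  → nearest: N2 (4.908 km)

P→N1; Q→N3; R→N3; S→N3; T→N2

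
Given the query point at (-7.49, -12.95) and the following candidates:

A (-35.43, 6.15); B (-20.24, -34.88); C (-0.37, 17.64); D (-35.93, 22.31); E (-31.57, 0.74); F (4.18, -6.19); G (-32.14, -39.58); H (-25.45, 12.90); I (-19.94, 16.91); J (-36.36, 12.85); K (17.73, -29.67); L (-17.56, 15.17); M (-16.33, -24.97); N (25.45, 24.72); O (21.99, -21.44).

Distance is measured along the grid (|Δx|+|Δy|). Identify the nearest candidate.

F

Distances from (-7.49, -12.95):
A: 47.04
B: 34.68
C: 37.71
D: 63.70
E: 37.77
F: 18.43
G: 51.28
H: 43.81
I: 42.31
J: 54.67
K: 41.94
L: 38.19
M: 20.86
N: 70.61
O: 37.97
Minimum: F at 18.43.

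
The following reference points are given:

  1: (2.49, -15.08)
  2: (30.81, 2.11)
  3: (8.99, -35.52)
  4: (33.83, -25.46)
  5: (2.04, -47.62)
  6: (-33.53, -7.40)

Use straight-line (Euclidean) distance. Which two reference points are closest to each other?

3 and 5

Pairwise distances:
1–2: 33.13
1–3: 21.45
1–4: 33.01
1–5: 32.54
1–6: 36.83
2–3: 43.50
2–4: 27.73
2–5: 57.45
2–6: 65.04
3–4: 26.80
3–5: 13.95
3–6: 50.98
4–5: 38.75
4–6: 69.74
5–6: 53.69
Closest pair: 3–5 at 13.95.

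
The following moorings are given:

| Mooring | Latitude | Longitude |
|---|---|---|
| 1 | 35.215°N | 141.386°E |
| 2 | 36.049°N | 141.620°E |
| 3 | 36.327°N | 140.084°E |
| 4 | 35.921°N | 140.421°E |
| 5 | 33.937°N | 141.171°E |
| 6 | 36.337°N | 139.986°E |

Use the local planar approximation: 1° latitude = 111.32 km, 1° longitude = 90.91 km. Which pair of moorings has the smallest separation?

Pairwise distances:
1–2: 95.247 km
1–3: 171.271 km
1–4: 117.783 km
1–5: 143.603 km
1–6: 178.323 km
2–3: 143.026 km
2–4: 109.928 km
2–5: 238.625 km
2–6: 151.967 km
3–4: 54.601 km
3–5: 283.814 km
3–6: 8.978 km
4–5: 231.144 km
4–6: 60.897 km
5–6: 288.070 km
Closest pair: 3–6 at 8.978 km.

3 and 6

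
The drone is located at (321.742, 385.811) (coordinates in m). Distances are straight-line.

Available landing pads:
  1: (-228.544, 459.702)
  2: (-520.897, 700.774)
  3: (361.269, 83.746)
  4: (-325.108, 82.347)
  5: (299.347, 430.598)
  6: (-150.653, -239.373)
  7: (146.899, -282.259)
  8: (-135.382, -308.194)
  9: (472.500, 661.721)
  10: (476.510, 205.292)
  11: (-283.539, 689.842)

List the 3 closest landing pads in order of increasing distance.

Distances from (321.742, 385.811):
1: 555.225 m
2: 899.579 m
3: 304.640 m
4: 714.497 m
5: 50.074 m
6: 783.589 m
7: 690.570 m
8: 831.027 m
9: 314.411 m
10: 237.782 m
11: 677.348 m
Sorted: 5 (50.074 m) < 10 (237.782 m) < 3 (304.640 m) < 9 (314.411 m) < 1 (555.225 m) < …

5, 10, 3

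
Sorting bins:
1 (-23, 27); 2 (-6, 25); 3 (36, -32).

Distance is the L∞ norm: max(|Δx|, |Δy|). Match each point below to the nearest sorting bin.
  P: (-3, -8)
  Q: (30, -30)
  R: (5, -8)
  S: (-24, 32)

P→2; Q→3; R→3; S→1

P at (-3, -8):
  1: 35
  2: 33
  3: 39
  → nearest: 2 (33)
Q at (30, -30):
  1: 57
  2: 55
  3: 6
  → nearest: 3 (6)
R at (5, -8):
  1: 35
  2: 33
  3: 31
  → nearest: 3 (31)
S at (-24, 32):
  1: 5
  2: 18
  3: 64
  → nearest: 1 (5)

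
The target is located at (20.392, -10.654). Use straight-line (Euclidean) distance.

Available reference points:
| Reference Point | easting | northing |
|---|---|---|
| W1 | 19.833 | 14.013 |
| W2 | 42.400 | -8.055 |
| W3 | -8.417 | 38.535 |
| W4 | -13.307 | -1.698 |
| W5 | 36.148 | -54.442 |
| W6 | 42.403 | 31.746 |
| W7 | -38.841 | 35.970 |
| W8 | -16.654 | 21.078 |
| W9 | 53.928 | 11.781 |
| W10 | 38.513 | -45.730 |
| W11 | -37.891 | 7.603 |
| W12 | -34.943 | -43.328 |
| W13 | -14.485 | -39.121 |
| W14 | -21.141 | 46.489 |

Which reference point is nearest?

Distances from (20.392, -10.654):
W1: √((-0.559)² + (24.667)²) = √(0.31248 + 608.46089) = 24.673
W2: √((22.008)² + (2.599)²) = √(484.35206 + 6.75480) = 22.161
W3: √((-28.809)² + (49.189)²) = √(829.95848 + 2419.55772) = 57.005
W4: √((-33.699)² + (8.956)²) = √(1135.62260 + 80.20994) = 34.869
W5: √((15.756)² + (-43.788)²) = √(248.25154 + 1917.38894) = 46.536
W6: √((22.011)² + (42.400)²) = √(484.48412 + 1797.76000) = 47.773
W7: √((-59.233)² + (46.624)²) = √(3508.54829 + 2173.79738) = 75.381
W8: √((-37.046)² + (31.732)²) = √(1372.40612 + 1006.91982) = 48.778
W9: √((33.536)² + (22.435)²) = √(1124.66330 + 503.32923) = 40.348
W10: √((18.121)² + (-35.076)²) = √(328.37064 + 1230.32578) = 39.480
W11: √((-58.283)² + (18.257)²) = √(3396.90809 + 333.31805) = 61.076
W12: √((-55.335)² + (-32.674)²) = √(3061.96222 + 1067.59028) = 64.262
W13: √((-34.877)² + (-28.467)²) = √(1216.40513 + 810.37009) = 45.020
W14: √((-41.533)² + (57.143)²) = √(1724.99009 + 3265.32245) = 70.642
Minimum: W2 at 22.161.

W2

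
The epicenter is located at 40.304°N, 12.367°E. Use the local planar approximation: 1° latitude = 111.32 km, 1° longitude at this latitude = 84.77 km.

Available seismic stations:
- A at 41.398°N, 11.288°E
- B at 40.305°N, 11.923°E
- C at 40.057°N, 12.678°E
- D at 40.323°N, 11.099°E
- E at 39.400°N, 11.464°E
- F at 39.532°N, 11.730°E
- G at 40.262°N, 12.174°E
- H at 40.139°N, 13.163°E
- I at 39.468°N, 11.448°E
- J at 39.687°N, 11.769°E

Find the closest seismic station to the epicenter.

Distances from 40.304°N, 12.367°E:
A: √((1.094·111.32)² + (-1.079·84.77)²) = √(14831.36214 + 8366.18099) = 152.307 km
B: √((0.001·111.32)² + (-0.444·84.77)²) = √(0.01239 + 1416.61001) = 37.638 km
C: √((-0.247·111.32)² + (0.311·84.77)²) = √(756.03222 + 695.03255) = 38.093 km
D: √((0.019·111.32)² + (-1.268·84.77)²) = √(4.47356 + 11553.74754) = 107.509 km
E: √((-0.904·111.32)² + (-0.903·84.77)²) = √(10127.05704 + 5859.49067) = 126.438 km
F: √((-0.772·111.32)² + (-0.637·84.77)²) = √(7385.51860 + 2915.83692) = 101.496 km
G: √((-0.042·111.32)² + (-0.193·84.77)²) = √(21.85974 + 267.66956) = 17.016 km
H: √((-0.165·111.32)² + (0.796·84.77)²) = √(337.37608 + 4553.13473) = 69.932 km
I: √((-0.836·111.32)² + (-0.919·84.77)²) = √(8660.81875 + 6068.97557) = 121.366 km
J: √((-0.617·111.32)² + (-0.598·84.77)²) = √(4717.55230 + 2569.72550) = 85.366 km
Minimum: G at 17.016 km.

G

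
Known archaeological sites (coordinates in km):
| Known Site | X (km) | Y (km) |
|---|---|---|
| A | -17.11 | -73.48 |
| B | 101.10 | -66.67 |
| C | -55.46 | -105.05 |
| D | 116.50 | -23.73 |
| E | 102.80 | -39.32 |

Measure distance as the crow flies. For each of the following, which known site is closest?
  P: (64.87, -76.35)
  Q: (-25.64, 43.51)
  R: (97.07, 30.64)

P→B; Q→A; R→D

P at (64.87, -76.35):
  A: √((-81.98)² + (2.87)²) = √(6720.7204 + 8.2369) = 82.03 km
  B: √((36.23)² + (9.68)²) = √(1312.6129 + 93.7024) = 37.50 km
  C: √((-120.33)² + (-28.70)²) = √(14479.3089 + 823.6900) = 123.71 km
  D: √((51.63)² + (52.62)²) = √(2665.6569 + 2768.8644) = 73.72 km
  E: √((37.93)² + (37.03)²) = √(1438.6849 + 1371.2209) = 53.01 km
  → nearest: B (37.50 km)
Q at (-25.64, 43.51):
  A: √((8.53)² + (-116.99)²) = √(72.7609 + 13686.6601) = 117.30 km
  B: √((126.74)² + (-110.18)²) = √(16063.0276 + 12139.6324) = 167.94 km
  C: √((-29.82)² + (-148.56)²) = √(889.2324 + 22070.0736) = 151.52 km
  D: √((142.14)² + (-67.24)²) = √(20203.7796 + 4521.2176) = 157.24 km
  E: √((128.44)² + (-82.83)²) = √(16496.8336 + 6860.8089) = 152.83 km
  → nearest: A (117.30 km)
R at (97.07, 30.64):
  A: √((-114.18)² + (-104.12)²) = √(13037.0724 + 10840.9744) = 154.53 km
  B: √((4.03)² + (-97.31)²) = √(16.2409 + 9469.2361) = 97.39 km
  C: √((-152.53)² + (-135.69)²) = √(23265.4009 + 18411.7761) = 204.15 km
  D: √((19.43)² + (-54.37)²) = √(377.5249 + 2956.0969) = 57.74 km
  E: √((5.73)² + (-69.96)²) = √(32.8329 + 4894.4016) = 70.19 km
  → nearest: D (57.74 km)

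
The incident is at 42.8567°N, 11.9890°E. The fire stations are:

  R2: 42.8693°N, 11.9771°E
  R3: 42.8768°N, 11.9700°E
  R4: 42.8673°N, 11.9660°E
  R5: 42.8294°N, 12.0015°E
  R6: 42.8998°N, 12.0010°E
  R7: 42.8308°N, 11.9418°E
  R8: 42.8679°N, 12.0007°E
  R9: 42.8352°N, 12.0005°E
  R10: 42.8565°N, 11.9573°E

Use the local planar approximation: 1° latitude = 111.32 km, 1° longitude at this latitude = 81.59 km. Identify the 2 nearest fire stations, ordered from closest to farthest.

R8, R2

Distances from 42.8567°N, 11.9890°E:
R2: 1.7059 km
R3: 2.7221 km
R4: 2.2167 km
R5: 3.2056 km
R6: 4.8968 km
R7: 4.8108 km
R8: 1.5703 km
R9: 2.5707 km
R10: 2.5865 km
Sorted: R8 (1.5703 km) < R2 (1.7059 km) < R4 (2.2167 km) < R9 (2.5707 km) < …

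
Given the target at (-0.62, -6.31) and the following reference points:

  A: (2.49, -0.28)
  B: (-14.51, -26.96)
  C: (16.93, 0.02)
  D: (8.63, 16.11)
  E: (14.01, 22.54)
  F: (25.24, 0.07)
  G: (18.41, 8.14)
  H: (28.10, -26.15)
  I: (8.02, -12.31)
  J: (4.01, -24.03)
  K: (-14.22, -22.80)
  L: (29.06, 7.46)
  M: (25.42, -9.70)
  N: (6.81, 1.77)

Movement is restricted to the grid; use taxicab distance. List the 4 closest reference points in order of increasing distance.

A, I, N, J

Distances from (-0.62, -6.31):
A: 9.14
B: 34.54
C: 23.88
D: 31.67
E: 43.48
F: 32.24
G: 33.48
H: 48.56
I: 14.64
J: 22.35
K: 30.09
L: 43.45
M: 29.43
N: 15.51
Sorted: A (9.14) < I (14.64) < N (15.51) < J (22.35) < C (23.88) < M (29.43) < …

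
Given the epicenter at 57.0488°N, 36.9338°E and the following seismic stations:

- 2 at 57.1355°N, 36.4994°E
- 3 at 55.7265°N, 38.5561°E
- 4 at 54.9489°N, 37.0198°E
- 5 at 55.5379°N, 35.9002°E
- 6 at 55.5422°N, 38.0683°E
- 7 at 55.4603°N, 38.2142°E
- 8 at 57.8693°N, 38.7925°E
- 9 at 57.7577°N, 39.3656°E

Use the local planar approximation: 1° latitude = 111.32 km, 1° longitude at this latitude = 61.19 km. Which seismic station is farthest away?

4

Distances from 57.0488°N, 36.9338°E:
2: 28.2789 km
3: 177.5433 km
4: 233.8201 km
5: 179.6916 km
6: 181.5141 km
7: 193.4111 km
8: 145.8699 km
9: 168.4326 km
Maximum: 4 at 233.8201 km.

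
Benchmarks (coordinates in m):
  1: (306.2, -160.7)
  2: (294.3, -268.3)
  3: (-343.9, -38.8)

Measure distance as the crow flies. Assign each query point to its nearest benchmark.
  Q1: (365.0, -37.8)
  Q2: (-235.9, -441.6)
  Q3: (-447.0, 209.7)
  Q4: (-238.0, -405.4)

Q1 at (365.0, -37.8):
  1: 136.2 m
  2: 241.1 m
  3: 708.9 m
  → nearest: 1 (136.2 m)
Q2 at (-235.9, -441.6):
  1: 610.6 m
  2: 557.8 m
  3: 417.0 m
  → nearest: 3 (417.0 m)
Q3 at (-447.0, 209.7):
  1: 839.3 m
  2: 882.0 m
  3: 269.0 m
  → nearest: 3 (269.0 m)
Q4 at (-238.0, -405.4):
  1: 596.7 m
  2: 549.7 m
  3: 381.6 m
  → nearest: 3 (381.6 m)

Q1→1; Q2→3; Q3→3; Q4→3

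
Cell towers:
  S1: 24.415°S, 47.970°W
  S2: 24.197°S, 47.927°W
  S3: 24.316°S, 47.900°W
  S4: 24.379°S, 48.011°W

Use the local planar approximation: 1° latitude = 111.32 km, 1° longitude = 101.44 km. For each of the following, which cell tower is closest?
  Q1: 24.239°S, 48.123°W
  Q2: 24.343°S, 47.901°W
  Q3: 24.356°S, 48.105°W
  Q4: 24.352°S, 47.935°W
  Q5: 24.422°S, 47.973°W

Q1→S4; Q2→S3; Q3→S4; Q4→S3; Q5→S1

Q1 at 24.239°S, 48.123°W:
  S1: √((-0.176·111.32)² + (0.153·101.44)²) = √(383.85900 + 240.88033) = 24.995 km
  S2: √((0.042·111.32)² + (0.196·101.44)²) = √(21.85974 + 395.30347) = 20.425 km
  S3: √((-0.077·111.32)² + (0.223·101.44)²) = √(73.47301 + 511.71507) = 24.191 km
  S4: √((-0.140·111.32)² + (0.112·101.44)²) = √(242.88599 + 129.07868) = 19.286 km
  → nearest: S4 (19.286 km)
Q2 at 24.343°S, 47.901°W:
  S1: √((-0.072·111.32)² + (-0.069·101.44)²) = √(64.24087 + 48.99104) = 10.641 km
  S2: √((0.146·111.32)² + (-0.026·101.44)²) = √(264.15091 + 6.95609) = 16.465 km
  S3: √((0.027·111.32)² + (0.001·101.44)²) = √(9.03387 + 0.01029) = 3.007 km
  S4: √((-0.036·111.32)² + (-0.110·101.44)²) = √(16.06022 + 124.50989) = 11.856 km
  → nearest: S3 (3.007 km)
Q3 at 24.356°S, 48.105°W:
  S1: √((-0.059·111.32)² + (0.135·101.44)²) = √(43.13705 + 187.53659) = 15.188 km
  S2: √((0.159·111.32)² + (0.178·101.44)²) = √(313.28575 + 326.03069) = 25.285 km
  S3: √((0.040·111.32)² + (0.205·101.44)²) = √(19.82743 + 432.44034) = 21.267 km
  S4: √((-0.023·111.32)² + (0.094·101.44)²) = √(6.55544 + 90.92309) = 9.873 km
  → nearest: S4 (9.873 km)
Q4 at 24.352°S, 47.935°W:
  S1: √((-0.063·111.32)² + (-0.035·101.44)²) = √(49.18441 + 12.60534) = 7.861 km
  S2: √((0.155·111.32)² + (0.008·101.44)²) = √(297.72122 + 0.65856) = 17.274 km
  S3: √((0.036·111.32)² + (0.035·101.44)²) = √(16.06022 + 12.60534) = 5.354 km
  S4: √((-0.027·111.32)² + (-0.076·101.44)²) = √(9.03387 + 59.43547) = 8.275 km
  → nearest: S3 (5.354 km)
Q5 at 24.422°S, 47.973°W:
  S1: √((0.007·111.32)² + (0.003·101.44)²) = √(0.60721 + 0.09261) = 0.837 km
  S2: √((0.225·111.32)² + (0.046·101.44)²) = √(627.35221 + 21.77380) = 25.478 km
  S3: √((0.106·111.32)² + (0.073·101.44)²) = √(139.23811 + 54.83580) = 13.931 km
  S4: √((0.043·111.32)² + (-0.038·101.44)²) = √(22.91307 + 14.85887) = 6.146 km
  → nearest: S1 (0.837 km)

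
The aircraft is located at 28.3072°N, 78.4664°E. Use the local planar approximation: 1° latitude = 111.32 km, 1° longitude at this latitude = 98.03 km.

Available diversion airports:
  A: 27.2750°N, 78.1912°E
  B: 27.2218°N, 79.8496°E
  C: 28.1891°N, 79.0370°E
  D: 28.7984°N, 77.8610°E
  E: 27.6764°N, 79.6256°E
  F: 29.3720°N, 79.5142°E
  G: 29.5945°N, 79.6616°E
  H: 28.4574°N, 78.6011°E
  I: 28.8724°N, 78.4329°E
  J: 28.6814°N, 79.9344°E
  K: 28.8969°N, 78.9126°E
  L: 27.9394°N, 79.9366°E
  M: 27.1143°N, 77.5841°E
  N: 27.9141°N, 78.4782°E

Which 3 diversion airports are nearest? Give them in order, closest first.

Distances from 28.3072°N, 78.4664°E:
A: 118.0290 km
B: 181.6181 km
C: 57.4601 km
D: 80.6973 km
E: 133.5821 km
F: 156.8462 km
G: 185.1034 km
H: 21.3056 km
I: 63.0037 km
J: 149.8157 km
K: 78.8834 km
L: 149.8266 km
M: 158.4771 km
N: 43.7752 km
Sorted: H (21.3056 km) < N (43.7752 km) < C (57.4601 km) < I (63.0037 km) < K (78.8834 km) < …

H, N, C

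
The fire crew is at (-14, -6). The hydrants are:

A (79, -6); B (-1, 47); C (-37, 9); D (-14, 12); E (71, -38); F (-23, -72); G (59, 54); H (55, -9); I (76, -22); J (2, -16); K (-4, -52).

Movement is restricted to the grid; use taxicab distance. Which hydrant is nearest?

D

Distances from (-14, -6):
A: |93| + |0| = 93 + 0 = 93
B: |13| + |53| = 13 + 53 = 66
C: |-23| + |15| = 23 + 15 = 38
D: |0| + |18| = 0 + 18 = 18
E: |85| + |-32| = 85 + 32 = 117
F: |-9| + |-66| = 9 + 66 = 75
G: |73| + |60| = 73 + 60 = 133
H: |69| + |-3| = 69 + 3 = 72
I: |90| + |-16| = 90 + 16 = 106
J: |16| + |-10| = 16 + 10 = 26
K: |10| + |-46| = 10 + 46 = 56
Minimum: D at 18.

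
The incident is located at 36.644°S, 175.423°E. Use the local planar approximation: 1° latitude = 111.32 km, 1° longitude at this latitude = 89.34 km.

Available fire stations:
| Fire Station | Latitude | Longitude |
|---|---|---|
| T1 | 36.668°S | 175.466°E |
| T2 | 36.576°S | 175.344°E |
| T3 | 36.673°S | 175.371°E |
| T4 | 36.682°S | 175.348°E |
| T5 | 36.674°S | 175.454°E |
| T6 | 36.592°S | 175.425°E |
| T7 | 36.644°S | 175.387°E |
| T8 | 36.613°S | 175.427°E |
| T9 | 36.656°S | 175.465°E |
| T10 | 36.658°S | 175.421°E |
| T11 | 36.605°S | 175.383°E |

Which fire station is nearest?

T10

Distances from 36.644°S, 175.423°E:
T1: √((-0.024·111.32)² + (0.043·89.34)²) = √(7.13787 + 14.75804) = 4.679 km
T2: √((0.068·111.32)² + (-0.079·89.34)²) = √(57.30127 + 49.81339) = 10.350 km
T3: √((-0.029·111.32)² + (-0.052·89.34)²) = √(10.42179 + 21.58234) = 5.657 km
T4: √((-0.038·111.32)² + (-0.075·89.34)²) = √(17.89425 + 44.89670) = 7.924 km
T5: √((-0.030·111.32)² + (0.031·89.34)²) = √(11.15293 + 7.67035) = 4.339 km
T6: √((0.052·111.32)² + (0.002·89.34)²) = √(33.50835 + 0.03193) = 5.791 km
T7: √((0.000·111.32)² + (-0.036·89.34)²) = √(0.00000 + 10.34420) = 3.216 km
T8: √((0.031·111.32)² + (0.004·89.34)²) = √(11.90885 + 0.12771) = 3.469 km
T9: √((-0.012·111.32)² + (0.042·89.34)²) = √(1.78447 + 14.07961) = 3.983 km
T10: √((-0.014·111.32)² + (-0.002·89.34)²) = √(2.42886 + 0.03193) = 1.569 km
T11: √((0.039·111.32)² + (-0.040·89.34)²) = √(18.84845 + 12.77062) = 5.623 km
Minimum: T10 at 1.569 km.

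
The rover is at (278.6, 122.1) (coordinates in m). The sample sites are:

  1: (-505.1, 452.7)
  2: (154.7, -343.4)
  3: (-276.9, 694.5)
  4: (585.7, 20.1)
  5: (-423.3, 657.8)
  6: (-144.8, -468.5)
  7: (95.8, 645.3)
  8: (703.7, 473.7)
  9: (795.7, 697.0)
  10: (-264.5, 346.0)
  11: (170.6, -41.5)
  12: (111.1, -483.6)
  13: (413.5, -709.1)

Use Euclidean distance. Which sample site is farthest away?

5

Distances from (278.6, 122.1):
1: √((-783.7)² + (330.6)²) = √(614185.690 + 109296.360) = 850.6 m
2: √((-123.9)² + (-465.5)²) = √(15351.210 + 216690.250) = 481.7 m
3: √((-555.5)² + (572.4)²) = √(308580.250 + 327641.760) = 797.6 m
4: √((307.1)² + (-102.0)²) = √(94310.410 + 10404.000) = 323.6 m
5: √((-701.9)² + (535.7)²) = √(492663.610 + 286974.490) = 883.0 m
6: √((-423.4)² + (-590.6)²) = √(179267.560 + 348808.360) = 726.7 m
7: √((-182.8)² + (523.2)²) = √(33415.840 + 273738.240) = 554.2 m
8: √((425.1)² + (351.6)²) = √(180710.010 + 123622.560) = 551.7 m
9: √((517.1)² + (574.9)²) = √(267392.410 + 330510.010) = 773.2 m
10: √((-543.1)² + (223.9)²) = √(294957.610 + 50131.210) = 587.4 m
11: √((-108.0)² + (-163.6)²) = √(11664.000 + 26764.960) = 196.0 m
12: √((-167.5)² + (-605.7)²) = √(28056.250 + 366872.490) = 628.4 m
13: √((134.9)² + (-831.2)²) = √(18198.010 + 690893.440) = 842.1 m
Maximum: 5 at 883.0 m.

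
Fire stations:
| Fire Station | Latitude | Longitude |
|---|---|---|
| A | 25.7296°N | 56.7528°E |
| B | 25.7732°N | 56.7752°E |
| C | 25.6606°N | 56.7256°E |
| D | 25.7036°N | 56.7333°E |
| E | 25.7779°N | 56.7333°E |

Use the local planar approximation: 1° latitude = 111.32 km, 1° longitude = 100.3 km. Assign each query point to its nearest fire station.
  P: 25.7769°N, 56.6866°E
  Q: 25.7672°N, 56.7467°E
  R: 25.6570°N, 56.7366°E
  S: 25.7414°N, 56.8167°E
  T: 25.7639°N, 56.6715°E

P at 25.7769°N, 56.6866°E:
  A: 8.4742 km
  B: 8.8961 km
  C: 13.5246 km
  D: 9.4086 km
  E: 4.6853 km
  → nearest: E (4.6853 km)
Q at 25.7672°N, 56.7467°E:
  A: 4.2301 km
  B: 2.9355 km
  C: 12.0539 km
  D: 7.2064 km
  E: 1.7959 km
  → nearest: E (1.7959 km)
R at 25.6570°N, 56.7366°E:
  A: 8.2436 km
  B: 13.5023 km
  C: 1.1738 km
  D: 5.1981 km
  E: 13.4627 km
  → nearest: C (1.1738 km)
S at 25.7414°N, 56.8167°E:
  A: 6.5424 km
  B: 5.4642 km
  C: 12.8216 km
  D: 9.3638 km
  E: 9.2996 km
  → nearest: B (5.4642 km)
T at 25.7639°N, 56.6715°E:
  A: 9.0041 km
  B: 10.4525 km
  C: 12.7153 km
  D: 9.1368 km
  E: 6.3915 km
  → nearest: E (6.3915 km)

P→E; Q→E; R→C; S→B; T→E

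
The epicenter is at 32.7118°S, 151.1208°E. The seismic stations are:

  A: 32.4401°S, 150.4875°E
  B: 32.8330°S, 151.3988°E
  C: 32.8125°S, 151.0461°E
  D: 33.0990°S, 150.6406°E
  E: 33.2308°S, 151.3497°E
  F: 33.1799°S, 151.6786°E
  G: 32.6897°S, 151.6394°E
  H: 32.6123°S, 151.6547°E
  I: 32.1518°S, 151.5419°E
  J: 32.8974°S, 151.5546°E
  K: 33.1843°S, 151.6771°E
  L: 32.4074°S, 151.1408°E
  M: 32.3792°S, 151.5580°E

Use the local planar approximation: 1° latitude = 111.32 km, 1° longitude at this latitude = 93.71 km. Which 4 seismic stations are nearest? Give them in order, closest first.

Distances from 32.7118°S, 151.1208°E:
A: √((0.2717·111.32)² + (-0.6333·93.71)²) = √(914.798981 + 3522.012166) = 66.6094 km
B: √((-0.1212·111.32)² + (0.2780·93.71)²) = √(182.033632 + 678.674400) = 29.3378 km
C: √((-0.1007·111.32)² + (-0.0747·93.71)²) = √(125.662396 + 49.001918) = 13.2161 km
D: √((-0.3872·111.32)² + (-0.4802·93.71)²) = √(1857.877574 + 2024.958780) = 62.3124 km
E: √((-0.5190·111.32)² + (0.2289·93.71)²) = √(3337.959869 + 460.111895) = 61.6285 km
F: √((-0.4681·111.32)² + (0.5578·93.71)²) = √(2715.336625 + 2732.303231) = 73.8081 km
G: √((0.0221·111.32)² + (0.5186·93.71)²) = √(6.052446 + 2361.766187) = 48.6602 km
H: √((0.0995·111.32)² + (0.5339·93.71)²) = √(122.685308 + 2503.177909) = 51.2432 km
I: √((0.5600·111.32)² + (0.4211·93.71)²) = √(3886.175857 + 1557.192698) = 73.7792 km
J: √((-0.1856·111.32)² + (0.4338·93.71)²) = √(426.876590 + 1652.536159) = 45.6006 km
K: √((-0.4725·111.32)² + (0.5563·93.71)²) = √(2766.623242 + 2717.627920) = 74.0557 km
L: √((0.3044·111.32)² + (0.0200·93.71)²) = √(1148.247984 + 3.512626) = 33.9376 km
M: √((0.3326·111.32)² + (0.4372·93.71)²) = √(1370.852995 + 1678.541883) = 55.2213 km
Sorted: C (13.2161 km) < B (29.3378 km) < L (33.9376 km) < J (45.6006 km) < G (48.6602 km) < H (51.2432 km) < …

C, B, L, J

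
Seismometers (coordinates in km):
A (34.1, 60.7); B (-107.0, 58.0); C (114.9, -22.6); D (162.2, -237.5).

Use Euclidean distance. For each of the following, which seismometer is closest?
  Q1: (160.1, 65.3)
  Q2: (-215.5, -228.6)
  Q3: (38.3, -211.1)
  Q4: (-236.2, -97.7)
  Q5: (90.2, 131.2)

Q1→C; Q2→B; Q3→D; Q4→B; Q5→A

Q1 at (160.1, 65.3):
  A: 126.1 km
  B: 267.2 km
  C: 98.8 km
  D: 302.8 km
  → nearest: C (98.8 km)
Q2 at (-215.5, -228.6):
  A: 382.1 km
  B: 306.5 km
  C: 389.4 km
  D: 377.8 km
  → nearest: B (306.5 km)
Q3 at (38.3, -211.1):
  A: 271.8 km
  B: 305.8 km
  C: 203.5 km
  D: 126.7 km
  → nearest: D (126.7 km)
Q4 at (-236.2, -97.7):
  A: 313.3 km
  B: 202.3 km
  C: 359.0 km
  D: 422.2 km
  → nearest: B (202.3 km)
Q5 at (90.2, 131.2):
  A: 90.1 km
  B: 210.3 km
  C: 155.8 km
  D: 375.7 km
  → nearest: A (90.1 km)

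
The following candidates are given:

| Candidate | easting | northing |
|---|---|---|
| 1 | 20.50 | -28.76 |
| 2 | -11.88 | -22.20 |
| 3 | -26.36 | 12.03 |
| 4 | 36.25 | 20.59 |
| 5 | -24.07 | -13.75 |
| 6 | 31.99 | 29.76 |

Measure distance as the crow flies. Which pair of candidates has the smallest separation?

Pairwise distances:
1–2: √((-32.38)² + (6.56)²) = √(1048.4644 + 43.0336) = 33.04
1–3: √((-46.86)² + (40.79)²) = √(2195.8596 + 1663.8241) = 62.13
1–4: √((15.75)² + (49.35)²) = √(248.0625 + 2435.4225) = 51.80
1–5: √((-44.57)² + (15.01)²) = √(1986.4849 + 225.3001) = 47.03
1–6: √((11.49)² + (58.52)²) = √(132.0201 + 3424.5904) = 59.64
2–3: √((-14.48)² + (34.23)²) = √(209.6704 + 1171.6929) = 37.17
2–4: √((48.13)² + (42.79)²) = √(2316.4969 + 1830.9841) = 64.40
2–5: √((-12.19)² + (8.45)²) = √(148.5961 + 71.4025) = 14.83
2–6: √((43.87)² + (51.96)²) = √(1924.5769 + 2699.8416) = 68.00
3–4: √((62.61)² + (8.56)²) = √(3920.0121 + 73.2736) = 63.19
3–5: √((2.29)² + (-25.78)²) = √(5.2441 + 664.6084) = 25.88
3–6: √((58.35)² + (17.73)²) = √(3404.7225 + 314.3529) = 60.98
4–5: √((-60.32)² + (-34.34)²) = √(3638.5024 + 1179.2356) = 69.41
4–6: √((-4.26)² + (9.17)²) = √(18.1476 + 84.0889) = 10.11
5–6: √((56.06)² + (43.51)²) = √(3142.7236 + 1893.1201) = 70.96
Closest pair: 4–6 at 10.11.

4 and 6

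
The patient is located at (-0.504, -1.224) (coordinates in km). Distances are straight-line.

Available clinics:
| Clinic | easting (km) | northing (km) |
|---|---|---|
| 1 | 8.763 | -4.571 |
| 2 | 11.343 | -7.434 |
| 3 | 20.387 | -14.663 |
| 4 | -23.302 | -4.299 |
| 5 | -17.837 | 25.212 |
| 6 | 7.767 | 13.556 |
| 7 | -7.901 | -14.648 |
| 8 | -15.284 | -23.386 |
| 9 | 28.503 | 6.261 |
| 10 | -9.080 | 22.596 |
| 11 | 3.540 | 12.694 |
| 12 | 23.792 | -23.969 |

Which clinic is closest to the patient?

Distances from (-0.504, -1.224):
1: 9.853 km
2: 13.376 km
3: 24.840 km
4: 23.004 km
5: 31.612 km
6: 16.937 km
7: 15.327 km
8: 26.638 km
9: 29.957 km
10: 25.317 km
11: 14.494 km
12: 33.281 km
Minimum: 1 at 9.853 km.

1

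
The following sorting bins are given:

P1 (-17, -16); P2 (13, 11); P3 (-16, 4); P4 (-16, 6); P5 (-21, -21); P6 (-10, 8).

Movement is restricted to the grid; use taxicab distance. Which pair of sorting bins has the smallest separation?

Pairwise distances:
P1–P2: 57
P1–P3: 21
P1–P4: 23
P1–P5: 9
P1–P6: 31
P2–P3: 36
P2–P4: 34
P2–P5: 66
P2–P6: 26
P3–P4: 2
P3–P5: 30
P3–P6: 10
P4–P5: 32
P4–P6: 8
P5–P6: 40
Closest pair: P3–P4 at 2.

P3 and P4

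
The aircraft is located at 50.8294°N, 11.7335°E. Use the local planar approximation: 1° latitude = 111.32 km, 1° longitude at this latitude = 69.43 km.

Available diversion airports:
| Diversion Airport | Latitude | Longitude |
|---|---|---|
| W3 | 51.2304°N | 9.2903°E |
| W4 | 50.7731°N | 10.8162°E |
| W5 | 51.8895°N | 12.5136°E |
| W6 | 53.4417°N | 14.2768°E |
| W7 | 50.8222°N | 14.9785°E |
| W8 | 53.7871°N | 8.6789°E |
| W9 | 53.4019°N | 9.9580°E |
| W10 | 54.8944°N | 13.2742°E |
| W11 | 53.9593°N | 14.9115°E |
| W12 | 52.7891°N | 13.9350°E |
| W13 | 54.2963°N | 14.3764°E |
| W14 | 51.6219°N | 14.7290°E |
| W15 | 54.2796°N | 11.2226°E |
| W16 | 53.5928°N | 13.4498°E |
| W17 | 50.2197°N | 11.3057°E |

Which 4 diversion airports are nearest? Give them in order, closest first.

Distances from 50.8294°N, 11.7335°E:
W3: √((0.4010·111.32)² + (-2.4432·69.43)²) = √(1992.668890 + 28774.803724) = 175.4066 km
W4: √((-0.0563·111.32)² + (-0.9173·69.43)²) = √(39.279250 + 4056.179049) = 63.9958 km
W5: √((1.0601·111.32)² + (0.7801·69.43)²) = √(13926.438459 + 2933.559399) = 129.8461 km
W6: √((2.6123·111.32)² + (2.5433·69.43)²) = √(84565.358859 + 31180.962220) = 340.2151 km
W7: √((-0.0072·111.32)² + (3.2450·69.43)²) = √(0.642409 + 50760.247710) = 225.3018 km
W8: √((2.9577·111.32)² + (-3.0546·69.43)²) = √(108406.328995 + 44978.298813) = 391.6435 km
W9: √((2.5725·111.32)² + (-1.7755·69.43)²) = √(82008.177818 + 15196.223900) = 311.7762 km
W10: √((4.0650·111.32)² + (1.5407·69.43)²) = √(204770.549250 + 11442.752267) = 464.9874 km
W11: √((3.1299·111.32)² + (3.1780·69.43)²) = √(121396.822521 + 48685.778204) = 412.4107 km
W12: √((1.9597·111.32)² + (2.2015·69.43)²) = √(47591.082200 + 23363.166827) = 266.3724 km
W13: √((3.4669·111.32)² + (2.6429·69.43)²) = √(148946.061961 + 33670.982761) = 427.3372 km
W14: √((0.7925·111.32)² + (2.9955·69.43)²) = √(7782.962485 + 43254.667543) = 225.9151 km
W15: √((3.4502·111.32)² + (-0.5109·69.43)²) = √(147514.576568 + 1258.247673) = 385.7108 km
W16: √((2.7634·111.32)² + (1.7163·69.43)²) = √(94631.102928 + 14199.751216) = 329.8952 km
W17: √((-0.6097·111.32)² + (-0.4278·69.43)²) = √(4606.581778 + 882.217952) = 74.0864 km
Sorted: W4 (63.9958 km) < W17 (74.0864 km) < W5 (129.8461 km) < W3 (175.4066 km) < W7 (225.3018 km) < W14 (225.9151 km) < …

W4, W17, W5, W3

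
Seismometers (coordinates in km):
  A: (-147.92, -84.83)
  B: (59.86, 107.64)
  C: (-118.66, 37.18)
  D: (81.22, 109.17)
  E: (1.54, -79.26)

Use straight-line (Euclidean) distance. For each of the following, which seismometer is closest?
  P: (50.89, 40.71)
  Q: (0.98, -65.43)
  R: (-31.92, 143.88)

P→B; Q→E; R→B

P at (50.89, 40.71):
  A: √((-198.81)² + (-125.54)²) = √(39525.4161 + 15760.2916) = 235.13 km
  B: √((8.97)² + (66.93)²) = √(80.4609 + 4479.6249) = 67.53 km
  C: √((-169.55)² + (-3.53)²) = √(28747.2025 + 12.4609) = 169.59 km
  D: √((30.33)² + (68.46)²) = √(919.9089 + 4686.7716) = 74.88 km
  E: √((-49.35)² + (-119.97)²) = √(2435.4225 + 14392.8009) = 129.72 km
  → nearest: B (67.53 km)
Q at (0.98, -65.43):
  A: √((-148.90)² + (-19.40)²) = √(22171.2100 + 376.3600) = 150.16 km
  B: √((58.88)² + (173.07)²) = √(3466.8544 + 29953.2249) = 182.81 km
  C: √((-119.64)² + (102.61)²) = √(14313.7296 + 10528.8121) = 157.62 km
  D: √((80.24)² + (174.60)²) = √(6438.4576 + 30485.1600) = 192.16 km
  E: √((0.56)² + (-13.83)²) = √(0.3136 + 191.2689) = 13.84 km
  → nearest: E (13.84 km)
R at (-31.92, 143.88):
  A: √((-116.00)² + (-228.71)²) = √(13456.0000 + 52308.2641) = 256.45 km
  B: √((91.78)² + (-36.24)²) = √(8423.5684 + 1313.3376) = 98.68 km
  C: √((-86.74)² + (-106.70)²) = √(7523.8276 + 11384.8900) = 137.51 km
  D: √((113.14)² + (-34.71)²) = √(12800.6596 + 1204.7841) = 118.34 km
  E: √((33.46)² + (-223.14)²) = √(1119.5716 + 49791.4596) = 225.63 km
  → nearest: B (98.68 km)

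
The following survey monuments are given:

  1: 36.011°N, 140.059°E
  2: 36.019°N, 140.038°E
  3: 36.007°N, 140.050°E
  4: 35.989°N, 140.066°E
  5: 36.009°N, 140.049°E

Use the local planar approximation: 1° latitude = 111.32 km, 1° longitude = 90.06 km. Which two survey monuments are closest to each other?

Pairwise distances:
1–2: √((0.008·111.32)² + (-0.021·90.06)²) = √(0.79310 + 3.57686) = 2.090 km
1–3: √((-0.004·111.32)² + (-0.009·90.06)²) = √(0.19827 + 0.65698) = 0.925 km
1–4: √((-0.022·111.32)² + (0.007·90.06)²) = √(5.99780 + 0.39743) = 2.529 km
1–5: √((-0.002·111.32)² + (-0.010·90.06)²) = √(0.04957 + 0.81108) = 0.928 km
2–3: √((-0.012·111.32)² + (0.012·90.06)²) = √(1.78447 + 1.16796) = 1.718 km
2–4: √((-0.030·111.32)² + (0.028·90.06)²) = √(11.15293 + 6.35887) = 4.185 km
2–5: √((-0.010·111.32)² + (0.011·90.06)²) = √(1.23921 + 0.98141) = 1.490 km
3–4: √((-0.018·111.32)² + (0.016·90.06)²) = √(4.01505 + 2.07637) = 2.468 km
3–5: √((0.002·111.32)² + (-0.001·90.06)²) = √(0.04957 + 0.00811) = 0.240 km
4–5: √((0.020·111.32)² + (-0.017·90.06)²) = √(4.95686 + 2.34402) = 2.702 km
Closest pair: 3–5 at 0.240 km.

3 and 5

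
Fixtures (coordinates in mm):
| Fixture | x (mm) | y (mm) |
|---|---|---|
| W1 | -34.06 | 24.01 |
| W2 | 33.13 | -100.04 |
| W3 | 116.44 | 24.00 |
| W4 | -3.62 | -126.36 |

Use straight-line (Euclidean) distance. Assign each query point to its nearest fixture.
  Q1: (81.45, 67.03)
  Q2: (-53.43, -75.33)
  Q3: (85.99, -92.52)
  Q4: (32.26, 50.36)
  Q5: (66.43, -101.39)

Q1→W3; Q2→W4; Q3→W2; Q4→W1; Q5→W2

Q1 at (81.45, 67.03):
  W1: √((-115.51)² + (-43.02)²) = √(13342.5601 + 1850.7204) = 123.26 mm
  W2: √((-48.32)² + (-167.07)²) = √(2334.8224 + 27912.3849) = 173.92 mm
  W3: √((34.99)² + (-43.03)²) = √(1224.3001 + 1851.5809) = 55.46 mm
  W4: √((-85.07)² + (-193.39)²) = √(7236.9049 + 37399.6921) = 211.27 mm
  → nearest: W3 (55.46 mm)
Q2 at (-53.43, -75.33):
  W1: √((19.37)² + (99.34)²) = √(375.1969 + 9868.4356) = 101.21 mm
  W2: √((86.56)² + (-24.71)²) = √(7492.6336 + 610.5841) = 90.02 mm
  W3: √((169.87)² + (99.33)²) = √(28855.8169 + 9866.4489) = 196.78 mm
  W4: √((49.81)² + (-51.03)²) = √(2481.0361 + 2604.0609) = 71.31 mm
  → nearest: W4 (71.31 mm)
Q3 at (85.99, -92.52):
  W1: √((-120.05)² + (116.53)²) = √(14412.0025 + 13579.2409) = 167.31 mm
  W2: √((-52.86)² + (-7.52)²) = √(2794.1796 + 56.5504) = 53.39 mm
  W3: √((30.45)² + (116.52)²) = √(927.2025 + 13576.9104) = 120.43 mm
  W4: √((-89.61)² + (-33.84)²) = √(8029.9521 + 1145.1456) = 95.79 mm
  → nearest: W2 (53.39 mm)
Q4 at (32.26, 50.36):
  W1: √((-66.32)² + (-26.35)²) = √(4398.3424 + 694.3225) = 71.36 mm
  W2: √((0.87)² + (-150.40)²) = √(0.7569 + 22620.1600) = 150.40 mm
  W3: √((84.18)² + (-26.36)²) = √(7086.2724 + 694.8496) = 88.21 mm
  W4: √((-35.88)² + (-176.72)²) = √(1287.3744 + 31229.9584) = 180.33 mm
  → nearest: W1 (71.36 mm)
Q5 at (66.43, -101.39):
  W1: √((-100.49)² + (125.40)²) = √(10098.2401 + 15725.1600) = 160.70 mm
  W2: √((-33.30)² + (1.35)²) = √(1108.8900 + 1.8225) = 33.33 mm
  W3: √((50.01)² + (125.39)²) = √(2501.0001 + 15722.6521) = 135.00 mm
  W4: √((-70.05)² + (-24.97)²) = √(4907.0025 + 623.5009) = 74.37 mm
  → nearest: W2 (33.33 mm)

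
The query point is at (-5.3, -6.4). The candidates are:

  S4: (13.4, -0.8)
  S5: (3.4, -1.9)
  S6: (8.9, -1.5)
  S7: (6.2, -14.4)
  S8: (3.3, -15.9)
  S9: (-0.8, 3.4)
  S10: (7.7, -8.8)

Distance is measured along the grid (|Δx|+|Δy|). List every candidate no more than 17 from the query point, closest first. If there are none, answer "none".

S5, S9, S10

Distances from (-5.3, -6.4):
S4: |18.7| + |5.6| = 18.7 + 5.6 = 24.3
S5: |8.7| + |4.5| = 8.7 + 4.5 = 13.2
S6: |14.2| + |4.9| = 14.2 + 4.9 = 19.1
S7: |11.5| + |-8.0| = 11.5 + 8.0 = 19.5
S8: |8.6| + |-9.5| = 8.6 + 9.5 = 18.1
S9: |4.5| + |9.8| = 4.5 + 9.8 = 14.3
S10: |13.0| + |-2.4| = 13.0 + 2.4 = 15.4
Threshold 17: S5 (13.2), S9 (14.3), S10 (15.4) are within range.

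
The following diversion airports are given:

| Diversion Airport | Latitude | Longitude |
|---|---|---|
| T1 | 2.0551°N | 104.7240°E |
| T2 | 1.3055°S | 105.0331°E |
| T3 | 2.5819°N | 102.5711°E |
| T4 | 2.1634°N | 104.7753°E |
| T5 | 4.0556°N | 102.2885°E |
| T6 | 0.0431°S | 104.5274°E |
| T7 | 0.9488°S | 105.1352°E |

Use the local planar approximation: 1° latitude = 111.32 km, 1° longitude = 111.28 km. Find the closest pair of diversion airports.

T1 and T4

Pairwise distances:
T1–T2: 375.6800 km
T1–T3: 246.6477 km
T1–T4: 13.3392 km
T1–T5: 350.7799 km
T1–T6: 234.5940 km
T1–T7: 337.5104 km
T2–T3: 512.1805 km
T2–T4: 387.2221 km
T2–T5: 670.4090 km
T2–T6: 151.3789 km
T2–T7: 41.3013 km
T3–T4: 249.6684 km
T3–T5: 167.0393 km
T3–T6: 364.3921 km
T3–T7: 485.6886 km
T4–T5: 347.7775 km
T4–T6: 247.1718 km
T4–T7: 348.7573 km
T5–T6: 519.8586 km
T5–T7: 640.8581 km
T6–T7: 121.4076 km
Closest pair: T1–T4 at 13.3392 km.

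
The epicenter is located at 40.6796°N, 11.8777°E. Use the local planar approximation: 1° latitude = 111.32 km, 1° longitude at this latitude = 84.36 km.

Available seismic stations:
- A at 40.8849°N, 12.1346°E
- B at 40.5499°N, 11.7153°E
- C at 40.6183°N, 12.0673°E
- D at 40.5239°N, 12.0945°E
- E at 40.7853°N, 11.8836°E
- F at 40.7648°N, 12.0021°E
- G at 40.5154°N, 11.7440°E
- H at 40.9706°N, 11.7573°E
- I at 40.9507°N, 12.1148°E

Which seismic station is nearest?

Distances from 40.6796°N, 11.8777°E:
A: 31.4958 km
B: 19.9036 km
C: 17.3895 km
D: 25.1975 km
E: 11.7770 km
F: 14.1452 km
G: 21.4785 km
H: 33.9491 km
I: 36.2054 km
Minimum: E at 11.7770 km.

E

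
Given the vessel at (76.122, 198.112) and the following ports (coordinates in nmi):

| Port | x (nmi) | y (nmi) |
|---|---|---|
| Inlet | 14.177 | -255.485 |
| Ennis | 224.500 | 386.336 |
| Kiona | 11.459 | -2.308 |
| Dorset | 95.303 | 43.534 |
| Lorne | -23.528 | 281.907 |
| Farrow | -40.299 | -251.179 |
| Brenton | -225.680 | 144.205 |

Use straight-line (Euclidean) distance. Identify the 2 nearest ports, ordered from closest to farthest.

Distances from (76.122, 198.112):
Inlet: 457.807 nmi
Ennis: 239.675 nmi
Kiona: 210.593 nmi
Dorset: 155.764 nmi
Lorne: 130.199 nmi
Farrow: 464.130 nmi
Brenton: 306.579 nmi
Sorted: Lorne (130.199 nmi) < Dorset (155.764 nmi) < Kiona (210.593 nmi) < Ennis (239.675 nmi) < …

Lorne, Dorset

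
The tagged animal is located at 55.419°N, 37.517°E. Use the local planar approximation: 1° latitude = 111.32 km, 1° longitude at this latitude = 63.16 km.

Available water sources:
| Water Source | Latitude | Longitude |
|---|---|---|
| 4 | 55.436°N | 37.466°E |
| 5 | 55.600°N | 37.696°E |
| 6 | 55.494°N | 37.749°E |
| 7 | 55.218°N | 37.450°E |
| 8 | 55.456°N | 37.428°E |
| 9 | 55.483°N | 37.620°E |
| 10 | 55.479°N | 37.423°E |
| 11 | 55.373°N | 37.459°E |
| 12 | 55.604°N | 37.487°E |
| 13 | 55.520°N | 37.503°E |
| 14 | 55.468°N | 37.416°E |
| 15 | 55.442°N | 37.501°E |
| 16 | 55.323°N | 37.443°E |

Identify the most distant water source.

Distances from 55.419°N, 37.517°E:
4: √((0.017·111.32)² + (-0.051·63.16)²) = √(3.58133 + 10.37587) = 3.736 km
5: √((0.181·111.32)² + (0.179·63.16)²) = √(405.97898 + 127.81750) = 23.104 km
6: √((0.075·111.32)² + (0.232·63.16)²) = √(69.70580 + 214.71393) = 16.865 km
7: √((-0.201·111.32)² + (-0.067·63.16)²) = √(500.65495 + 17.90745) = 22.772 km
8: √((0.037·111.32)² + (-0.089·63.16)²) = √(16.96484 + 31.59834) = 6.969 km
9: √((0.064·111.32)² + (0.103·63.16)²) = √(50.75822 + 42.32127) = 9.648 km
10: √((0.060·111.32)² + (-0.094·63.16)²) = √(44.61171 + 35.24844) = 8.936 km
11: √((-0.046·111.32)² + (-0.058·63.16)²) = √(26.22177 + 13.41962) = 6.296 km
12: √((0.185·111.32)² + (-0.030·63.16)²) = √(424.12107 + 3.59027) = 20.681 km
13: √((0.101·111.32)² + (-0.014·63.16)²) = √(126.41224 + 0.78188) = 11.278 km
14: √((0.049·111.32)² + (-0.101·63.16)²) = √(29.75353 + 40.69368) = 8.393 km
15: √((0.023·111.32)² + (-0.016·63.16)²) = √(6.55544 + 1.02123) = 2.753 km
16: √((-0.096·111.32)² + (-0.074·63.16)²) = √(114.20598 + 21.84478) = 11.664 km
Maximum: 5 at 23.104 km.

5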